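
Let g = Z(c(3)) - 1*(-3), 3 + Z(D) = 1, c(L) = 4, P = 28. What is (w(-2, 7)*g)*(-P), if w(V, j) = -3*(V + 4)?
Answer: 168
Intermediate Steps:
Z(D) = -2 (Z(D) = -3 + 1 = -2)
w(V, j) = -12 - 3*V (w(V, j) = -3*(4 + V) = -12 - 3*V)
g = 1 (g = -2 - 1*(-3) = -2 + 3 = 1)
(w(-2, 7)*g)*(-P) = ((-12 - 3*(-2))*1)*(-1*28) = ((-12 + 6)*1)*(-28) = -6*1*(-28) = -6*(-28) = 168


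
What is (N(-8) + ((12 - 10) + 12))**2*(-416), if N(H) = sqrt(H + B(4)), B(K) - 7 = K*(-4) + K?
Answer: -76128 - 11648*I*sqrt(13) ≈ -76128.0 - 41997.0*I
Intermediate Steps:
B(K) = 7 - 3*K (B(K) = 7 + (K*(-4) + K) = 7 + (-4*K + K) = 7 - 3*K)
N(H) = sqrt(-5 + H) (N(H) = sqrt(H + (7 - 3*4)) = sqrt(H + (7 - 12)) = sqrt(H - 5) = sqrt(-5 + H))
(N(-8) + ((12 - 10) + 12))**2*(-416) = (sqrt(-5 - 8) + ((12 - 10) + 12))**2*(-416) = (sqrt(-13) + (2 + 12))**2*(-416) = (I*sqrt(13) + 14)**2*(-416) = (14 + I*sqrt(13))**2*(-416) = -416*(14 + I*sqrt(13))**2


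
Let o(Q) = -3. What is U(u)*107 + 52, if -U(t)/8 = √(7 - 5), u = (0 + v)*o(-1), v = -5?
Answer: 52 - 856*√2 ≈ -1158.6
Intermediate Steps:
u = 15 (u = (0 - 5)*(-3) = -5*(-3) = 15)
U(t) = -8*√2 (U(t) = -8*√(7 - 5) = -8*√2)
U(u)*107 + 52 = -8*√2*107 + 52 = -856*√2 + 52 = 52 - 856*√2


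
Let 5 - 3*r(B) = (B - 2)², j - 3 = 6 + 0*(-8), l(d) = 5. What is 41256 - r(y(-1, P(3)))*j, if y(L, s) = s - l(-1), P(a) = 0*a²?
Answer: 41388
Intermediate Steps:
P(a) = 0
y(L, s) = -5 + s (y(L, s) = s - 1*5 = s - 5 = -5 + s)
j = 9 (j = 3 + (6 + 0*(-8)) = 3 + (6 + 0) = 3 + 6 = 9)
r(B) = 5/3 - (-2 + B)²/3 (r(B) = 5/3 - (B - 2)²/3 = 5/3 - (-2 + B)²/3)
41256 - r(y(-1, P(3)))*j = 41256 - (5/3 - (-2 + (-5 + 0))²/3)*9 = 41256 - (5/3 - (-2 - 5)²/3)*9 = 41256 - (5/3 - ⅓*(-7)²)*9 = 41256 - (5/3 - ⅓*49)*9 = 41256 - (5/3 - 49/3)*9 = 41256 - (-44)*9/3 = 41256 - 1*(-132) = 41256 + 132 = 41388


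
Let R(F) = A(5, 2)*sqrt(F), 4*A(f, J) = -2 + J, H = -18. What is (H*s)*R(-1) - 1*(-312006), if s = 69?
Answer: 312006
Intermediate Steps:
A(f, J) = -1/2 + J/4 (A(f, J) = (-2 + J)/4 = -1/2 + J/4)
R(F) = 0 (R(F) = (-1/2 + (1/4)*2)*sqrt(F) = (-1/2 + 1/2)*sqrt(F) = 0*sqrt(F) = 0)
(H*s)*R(-1) - 1*(-312006) = -18*69*0 - 1*(-312006) = -1242*0 + 312006 = 0 + 312006 = 312006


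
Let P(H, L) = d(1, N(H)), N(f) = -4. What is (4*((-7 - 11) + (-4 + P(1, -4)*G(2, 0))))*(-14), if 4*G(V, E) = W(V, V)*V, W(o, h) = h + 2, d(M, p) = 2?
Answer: 1008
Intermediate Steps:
W(o, h) = 2 + h
P(H, L) = 2
G(V, E) = V*(2 + V)/4 (G(V, E) = ((2 + V)*V)/4 = (V*(2 + V))/4 = V*(2 + V)/4)
(4*((-7 - 11) + (-4 + P(1, -4)*G(2, 0))))*(-14) = (4*((-7 - 11) + (-4 + 2*((¼)*2*(2 + 2)))))*(-14) = (4*(-18 + (-4 + 2*((¼)*2*4))))*(-14) = (4*(-18 + (-4 + 2*2)))*(-14) = (4*(-18 + (-4 + 4)))*(-14) = (4*(-18 + 0))*(-14) = (4*(-18))*(-14) = -72*(-14) = 1008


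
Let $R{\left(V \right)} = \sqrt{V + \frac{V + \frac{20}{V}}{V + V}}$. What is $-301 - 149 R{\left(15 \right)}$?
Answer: $-301 - \frac{149 \sqrt{13990}}{30} \approx -888.45$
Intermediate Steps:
$R{\left(V \right)} = \sqrt{V + \frac{V + \frac{20}{V}}{2 V}}$
$-301 - 149 R{\left(15 \right)} = -301 - 149 \frac{\sqrt{2 + 4 \cdot 15 + \frac{40}{225}}}{2} = -301 - 149 \frac{\sqrt{2 + 60 + 40 \cdot \frac{1}{225}}}{2} = -301 - 149 \frac{\sqrt{2 + 60 + \frac{8}{45}}}{2} = -301 - 149 \frac{\sqrt{\frac{2798}{45}}}{2} = -301 - 149 \frac{\frac{1}{15} \sqrt{13990}}{2} = -301 - 149 \frac{\sqrt{13990}}{30} = -301 - \frac{149 \sqrt{13990}}{30}$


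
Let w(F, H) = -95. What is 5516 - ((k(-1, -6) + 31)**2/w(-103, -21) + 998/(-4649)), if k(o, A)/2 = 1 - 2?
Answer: 2440173599/441655 ≈ 5525.1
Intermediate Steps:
k(o, A) = -2 (k(o, A) = 2*(1 - 2) = 2*(-1) = -2)
5516 - ((k(-1, -6) + 31)**2/w(-103, -21) + 998/(-4649)) = 5516 - ((-2 + 31)**2/(-95) + 998/(-4649)) = 5516 - (29**2*(-1/95) + 998*(-1/4649)) = 5516 - (841*(-1/95) - 998/4649) = 5516 - (-841/95 - 998/4649) = 5516 - 1*(-4004619/441655) = 5516 + 4004619/441655 = 2440173599/441655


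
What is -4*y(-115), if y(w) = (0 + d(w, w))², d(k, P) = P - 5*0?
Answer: -52900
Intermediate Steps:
d(k, P) = P (d(k, P) = P + 0 = P)
y(w) = w² (y(w) = (0 + w)² = w²)
-4*y(-115) = -4*(-115)² = -4*13225 = -52900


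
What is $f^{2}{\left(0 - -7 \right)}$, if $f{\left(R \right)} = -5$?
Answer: $25$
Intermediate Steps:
$f^{2}{\left(0 - -7 \right)} = \left(-5\right)^{2} = 25$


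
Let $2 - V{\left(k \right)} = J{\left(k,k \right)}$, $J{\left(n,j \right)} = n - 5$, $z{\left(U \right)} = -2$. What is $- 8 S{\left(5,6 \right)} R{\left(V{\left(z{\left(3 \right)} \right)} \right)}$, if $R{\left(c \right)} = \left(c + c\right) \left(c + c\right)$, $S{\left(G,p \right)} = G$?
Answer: $-12960$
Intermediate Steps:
$J{\left(n,j \right)} = -5 + n$ ($J{\left(n,j \right)} = n - 5 = -5 + n$)
$V{\left(k \right)} = 7 - k$ ($V{\left(k \right)} = 2 - \left(-5 + k\right) = 7 - k$)
$R{\left(c \right)} = 4 c^{2}$ ($R{\left(c \right)} = 2 c 2 c = 4 c^{2}$)
$- 8 S{\left(5,6 \right)} R{\left(V{\left(z{\left(3 \right)} \right)} \right)} = \left(-8\right) 5 \cdot 4 \left(7 - -2\right)^{2} = - 40 \cdot 4 \left(7 + 2\right)^{2} = - 40 \cdot 4 \cdot 9^{2} = - 40 \cdot 4 \cdot 81 = \left(-40\right) 324 = -12960$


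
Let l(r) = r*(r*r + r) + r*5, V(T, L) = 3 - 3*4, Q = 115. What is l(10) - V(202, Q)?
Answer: 1159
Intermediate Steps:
V(T, L) = -9 (V(T, L) = 3 - 12 = -9)
l(r) = 5*r + r*(r + r²) (l(r) = r*(r² + r) + 5*r = r*(r + r²) + 5*r = 5*r + r*(r + r²))
l(10) - V(202, Q) = 10*(5 + 10 + 10²) - 1*(-9) = 10*(5 + 10 + 100) + 9 = 10*115 + 9 = 1150 + 9 = 1159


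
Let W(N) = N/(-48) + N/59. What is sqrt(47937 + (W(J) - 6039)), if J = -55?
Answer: sqrt(21002066157)/708 ≈ 204.69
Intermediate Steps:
W(N) = -11*N/2832 (W(N) = N*(-1/48) + N*(1/59) = -N/48 + N/59 = -11*N/2832)
sqrt(47937 + (W(J) - 6039)) = sqrt(47937 + (-11/2832*(-55) - 6039)) = sqrt(47937 + (605/2832 - 6039)) = sqrt(47937 - 17101843/2832) = sqrt(118655741/2832) = sqrt(21002066157)/708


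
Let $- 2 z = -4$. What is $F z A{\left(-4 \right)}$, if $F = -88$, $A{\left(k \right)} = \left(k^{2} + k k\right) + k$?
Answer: $-4928$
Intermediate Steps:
$A{\left(k \right)} = k + 2 k^{2}$ ($A{\left(k \right)} = \left(k^{2} + k^{2}\right) + k = 2 k^{2} + k = k + 2 k^{2}$)
$z = 2$ ($z = \left(- \frac{1}{2}\right) \left(-4\right) = 2$)
$F z A{\left(-4 \right)} = \left(-88\right) 2 \left(- 4 \left(1 + 2 \left(-4\right)\right)\right) = - 176 \left(- 4 \left(1 - 8\right)\right) = - 176 \left(\left(-4\right) \left(-7\right)\right) = \left(-176\right) 28 = -4928$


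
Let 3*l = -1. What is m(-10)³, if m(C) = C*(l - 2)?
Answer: 343000/27 ≈ 12704.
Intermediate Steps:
l = -⅓ (l = (⅓)*(-1) = -⅓ ≈ -0.33333)
m(C) = -7*C/3 (m(C) = C*(-⅓ - 2) = C*(-7/3) = -7*C/3)
m(-10)³ = (-7/3*(-10))³ = (70/3)³ = 343000/27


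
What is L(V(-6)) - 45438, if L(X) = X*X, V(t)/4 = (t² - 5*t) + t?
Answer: 12162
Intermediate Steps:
V(t) = -16*t + 4*t² (V(t) = 4*((t² - 5*t) + t) = 4*(t² - 4*t) = -16*t + 4*t²)
L(X) = X²
L(V(-6)) - 45438 = (4*(-6)*(-4 - 6))² - 45438 = (4*(-6)*(-10))² - 45438 = 240² - 45438 = 57600 - 45438 = 12162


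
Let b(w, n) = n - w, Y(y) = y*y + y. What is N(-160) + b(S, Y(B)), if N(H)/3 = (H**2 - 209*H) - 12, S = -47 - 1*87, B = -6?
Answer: 177248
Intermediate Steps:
Y(y) = y + y**2 (Y(y) = y**2 + y = y + y**2)
S = -134 (S = -47 - 87 = -134)
N(H) = -36 - 627*H + 3*H**2 (N(H) = 3*((H**2 - 209*H) - 12) = 3*(-12 + H**2 - 209*H) = -36 - 627*H + 3*H**2)
N(-160) + b(S, Y(B)) = (-36 - 627*(-160) + 3*(-160)**2) + (-6*(1 - 6) - 1*(-134)) = (-36 + 100320 + 3*25600) + (-6*(-5) + 134) = (-36 + 100320 + 76800) + (30 + 134) = 177084 + 164 = 177248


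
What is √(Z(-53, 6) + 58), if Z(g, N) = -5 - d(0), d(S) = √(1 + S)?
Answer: 2*√13 ≈ 7.2111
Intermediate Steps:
Z(g, N) = -6 (Z(g, N) = -5 - √(1 + 0) = -5 - √1 = -5 - 1*1 = -5 - 1 = -6)
√(Z(-53, 6) + 58) = √(-6 + 58) = √52 = 2*√13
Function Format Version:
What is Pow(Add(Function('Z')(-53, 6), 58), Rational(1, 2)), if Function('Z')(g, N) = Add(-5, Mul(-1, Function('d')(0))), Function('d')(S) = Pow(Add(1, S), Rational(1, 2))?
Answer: Mul(2, Pow(13, Rational(1, 2))) ≈ 7.2111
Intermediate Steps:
Function('Z')(g, N) = -6 (Function('Z')(g, N) = Add(-5, Mul(-1, Pow(Add(1, 0), Rational(1, 2)))) = Add(-5, Mul(-1, Pow(1, Rational(1, 2)))) = Add(-5, Mul(-1, 1)) = Add(-5, -1) = -6)
Pow(Add(Function('Z')(-53, 6), 58), Rational(1, 2)) = Pow(Add(-6, 58), Rational(1, 2)) = Pow(52, Rational(1, 2)) = Mul(2, Pow(13, Rational(1, 2)))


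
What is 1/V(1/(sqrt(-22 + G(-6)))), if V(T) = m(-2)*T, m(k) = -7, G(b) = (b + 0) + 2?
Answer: -I*sqrt(26)/7 ≈ -0.72843*I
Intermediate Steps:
G(b) = 2 + b (G(b) = b + 2 = 2 + b)
V(T) = -7*T
1/V(1/(sqrt(-22 + G(-6)))) = 1/(-7/sqrt(-22 + (2 - 6))) = 1/(-7/sqrt(-22 - 4)) = 1/(-7*(-I*sqrt(26)/26)) = 1/(-(-7)*I*sqrt(26)/26) = 1/(7*I*sqrt(26)/26) = -I*sqrt(26)/7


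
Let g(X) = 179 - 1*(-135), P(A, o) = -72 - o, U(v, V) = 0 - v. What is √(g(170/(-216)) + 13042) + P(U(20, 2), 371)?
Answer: -443 + 6*√371 ≈ -327.43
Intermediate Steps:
U(v, V) = -v
g(X) = 314 (g(X) = 179 + 135 = 314)
√(g(170/(-216)) + 13042) + P(U(20, 2), 371) = √(314 + 13042) + (-72 - 1*371) = √13356 + (-72 - 371) = 6*√371 - 443 = -443 + 6*√371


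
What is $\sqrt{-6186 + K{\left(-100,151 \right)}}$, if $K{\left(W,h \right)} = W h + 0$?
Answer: $i \sqrt{21286} \approx 145.9 i$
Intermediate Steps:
$K{\left(W,h \right)} = W h$
$\sqrt{-6186 + K{\left(-100,151 \right)}} = \sqrt{-6186 - 15100} = \sqrt{-21286} = i \sqrt{21286}$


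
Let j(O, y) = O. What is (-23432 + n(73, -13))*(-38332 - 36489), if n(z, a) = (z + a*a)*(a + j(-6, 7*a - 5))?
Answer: 2097232630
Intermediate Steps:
n(z, a) = (-6 + a)*(z + a**2) (n(z, a) = (z + a*a)*(a - 6) = (z + a**2)*(-6 + a) = (-6 + a)*(z + a**2))
(-23432 + n(73, -13))*(-38332 - 36489) = (-23432 + ((-13)**3 - 6*73 - 6*(-13)**2 - 13*73))*(-38332 - 36489) = (-23432 + (-2197 - 438 - 6*169 - 949))*(-74821) = (-23432 + (-2197 - 438 - 1014 - 949))*(-74821) = (-23432 - 4598)*(-74821) = -28030*(-74821) = 2097232630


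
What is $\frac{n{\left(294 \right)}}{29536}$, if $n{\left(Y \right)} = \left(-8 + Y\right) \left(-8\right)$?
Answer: $- \frac{11}{142} \approx -0.077465$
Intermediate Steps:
$n{\left(Y \right)} = 64 - 8 Y$
$\frac{n{\left(294 \right)}}{29536} = \frac{64 - 2352}{29536} = \left(64 - 2352\right) \frac{1}{29536} = \left(-2288\right) \frac{1}{29536} = - \frac{11}{142}$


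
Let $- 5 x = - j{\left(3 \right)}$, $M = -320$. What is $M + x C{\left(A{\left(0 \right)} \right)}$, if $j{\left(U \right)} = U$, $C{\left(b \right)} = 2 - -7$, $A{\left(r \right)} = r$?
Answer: $- \frac{1573}{5} \approx -314.6$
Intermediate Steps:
$C{\left(b \right)} = 9$ ($C{\left(b \right)} = 2 + 7 = 9$)
$x = \frac{3}{5}$ ($x = - \frac{\left(-1\right) 3}{5} = \left(- \frac{1}{5}\right) \left(-3\right) = \frac{3}{5} \approx 0.6$)
$M + x C{\left(A{\left(0 \right)} \right)} = -320 + \frac{3}{5} \cdot 9 = -320 + \frac{27}{5} = - \frac{1573}{5}$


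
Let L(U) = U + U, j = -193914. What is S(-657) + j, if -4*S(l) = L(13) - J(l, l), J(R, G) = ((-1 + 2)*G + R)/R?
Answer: -193920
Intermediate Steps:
J(R, G) = (G + R)/R (J(R, G) = (1*G + R)/R = (G + R)/R)
L(U) = 2*U
S(l) = -6 (S(l) = -(2*13 - (l + l)/l)/4 = -(26 - 2*l/l)/4 = -(26 - 1*2)/4 = -(26 - 2)/4 = -1/4*24 = -6)
S(-657) + j = -6 - 193914 = -193920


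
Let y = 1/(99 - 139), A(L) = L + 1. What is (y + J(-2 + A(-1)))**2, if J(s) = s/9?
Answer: 7921/129600 ≈ 0.061119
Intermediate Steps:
A(L) = 1 + L
J(s) = s/9 (J(s) = s*(1/9) = s/9)
y = -1/40 (y = 1/(-40) = -1/40 ≈ -0.025000)
(y + J(-2 + A(-1)))**2 = (-1/40 + (-2 + (1 - 1))/9)**2 = (-1/40 + (-2 + 0)/9)**2 = (-1/40 + (1/9)*(-2))**2 = (-1/40 - 2/9)**2 = (-89/360)**2 = 7921/129600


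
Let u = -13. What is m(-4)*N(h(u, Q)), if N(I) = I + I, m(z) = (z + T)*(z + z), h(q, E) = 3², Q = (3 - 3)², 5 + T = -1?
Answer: 1440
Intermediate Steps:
T = -6 (T = -5 - 1 = -6)
Q = 0 (Q = 0² = 0)
h(q, E) = 9
m(z) = 2*z*(-6 + z) (m(z) = (z - 6)*(z + z) = (-6 + z)*(2*z) = 2*z*(-6 + z))
N(I) = 2*I
m(-4)*N(h(u, Q)) = (2*(-4)*(-6 - 4))*(2*9) = (2*(-4)*(-10))*18 = 80*18 = 1440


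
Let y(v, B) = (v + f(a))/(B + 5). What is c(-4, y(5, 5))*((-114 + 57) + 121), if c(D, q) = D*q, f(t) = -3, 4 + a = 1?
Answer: -256/5 ≈ -51.200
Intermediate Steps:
a = -3 (a = -4 + 1 = -3)
y(v, B) = (-3 + v)/(5 + B) (y(v, B) = (v - 3)/(B + 5) = (-3 + v)/(5 + B))
c(-4, y(5, 5))*((-114 + 57) + 121) = (-4*(-3 + 5)/(5 + 5))*((-114 + 57) + 121) = (-4*2/10)*(-57 + 121) = -2*2/5*64 = -4*⅕*64 = -⅘*64 = -256/5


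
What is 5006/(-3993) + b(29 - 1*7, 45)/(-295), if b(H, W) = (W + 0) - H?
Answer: -1568609/1177935 ≈ -1.3317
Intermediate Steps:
b(H, W) = W - H
5006/(-3993) + b(29 - 1*7, 45)/(-295) = 5006/(-3993) + (45 - (29 - 1*7))/(-295) = 5006*(-1/3993) + (45 - (29 - 7))*(-1/295) = -5006/3993 + (45 - 1*22)*(-1/295) = -5006/3993 + (45 - 22)*(-1/295) = -5006/3993 + 23*(-1/295) = -5006/3993 - 23/295 = -1568609/1177935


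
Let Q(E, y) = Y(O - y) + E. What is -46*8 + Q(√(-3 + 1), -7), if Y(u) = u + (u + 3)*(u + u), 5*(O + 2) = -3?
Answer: -7462/25 + I*√2 ≈ -298.48 + 1.4142*I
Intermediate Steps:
O = -13/5 (O = -2 + (⅕)*(-3) = -2 - ⅗ = -13/5 ≈ -2.6000)
Y(u) = u + 2*u*(3 + u) (Y(u) = u + (3 + u)*(2*u) = u + 2*u*(3 + u))
Q(E, y) = E + (-13/5 - y)*(9/5 - 2*y) (Q(E, y) = (-13/5 - y)*(7 + 2*(-13/5 - y)) + E = (-13/5 - y)*(7 + (-26/5 - 2*y)) + E = (-13/5 - y)*(9/5 - 2*y) + E = E + (-13/5 - y)*(9/5 - 2*y))
-46*8 + Q(√(-3 + 1), -7) = -46*8 + (√(-3 + 1) + (-9 + 10*(-7))*(13 + 5*(-7))/25) = -368 + (√(-2) + (-9 - 70)*(13 - 35)/25) = -368 + (I*√2 + (1/25)*(-79)*(-22)) = -368 + (I*√2 + 1738/25) = -368 + (1738/25 + I*√2) = -7462/25 + I*√2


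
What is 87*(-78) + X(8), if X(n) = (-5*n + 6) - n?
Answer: -6828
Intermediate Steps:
X(n) = 6 - 6*n (X(n) = (6 - 5*n) - n = 6 - 6*n)
87*(-78) + X(8) = 87*(-78) + (6 - 6*8) = -6786 + (6 - 48) = -6786 - 42 = -6828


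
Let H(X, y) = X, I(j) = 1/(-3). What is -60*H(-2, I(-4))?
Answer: 120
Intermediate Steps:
I(j) = -⅓
-60*H(-2, I(-4)) = -60*(-2) = 120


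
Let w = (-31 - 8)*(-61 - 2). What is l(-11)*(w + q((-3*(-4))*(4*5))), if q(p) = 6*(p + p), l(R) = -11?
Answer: -58707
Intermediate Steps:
q(p) = 12*p (q(p) = 6*(2*p) = 12*p)
w = 2457 (w = -39*(-63) = 2457)
l(-11)*(w + q((-3*(-4))*(4*5))) = -11*(2457 + 12*((-3*(-4))*(4*5))) = -11*(2457 + 12*(12*20)) = -11*(2457 + 12*240) = -11*(2457 + 2880) = -11*5337 = -58707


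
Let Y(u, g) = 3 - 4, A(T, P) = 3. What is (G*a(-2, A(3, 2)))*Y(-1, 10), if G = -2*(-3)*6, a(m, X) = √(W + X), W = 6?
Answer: -108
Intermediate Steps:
a(m, X) = √(6 + X)
Y(u, g) = -1
G = 36 (G = 6*6 = 36)
(G*a(-2, A(3, 2)))*Y(-1, 10) = (36*√(6 + 3))*(-1) = (36*√9)*(-1) = (36*3)*(-1) = 108*(-1) = -108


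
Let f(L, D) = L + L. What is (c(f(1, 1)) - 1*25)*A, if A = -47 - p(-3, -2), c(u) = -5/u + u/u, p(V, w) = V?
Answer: 1166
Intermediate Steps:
f(L, D) = 2*L
c(u) = 1 - 5/u (c(u) = -5/u + 1 = 1 - 5/u)
A = -44 (A = -47 - 1*(-3) = -47 + 3 = -44)
(c(f(1, 1)) - 1*25)*A = ((-5 + 2*1)/((2*1)) - 1*25)*(-44) = ((-5 + 2)/2 - 25)*(-44) = ((½)*(-3) - 25)*(-44) = (-3/2 - 25)*(-44) = -53/2*(-44) = 1166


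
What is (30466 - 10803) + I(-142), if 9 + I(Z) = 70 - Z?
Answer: 19866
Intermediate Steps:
I(Z) = 61 - Z (I(Z) = -9 + (70 - Z) = 61 - Z)
(30466 - 10803) + I(-142) = (30466 - 10803) + (61 - 1*(-142)) = 19663 + (61 + 142) = 19663 + 203 = 19866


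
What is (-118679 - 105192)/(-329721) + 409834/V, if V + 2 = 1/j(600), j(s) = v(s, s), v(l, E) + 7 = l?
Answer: -8903593818563/43413265 ≈ -2.0509e+5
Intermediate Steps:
v(l, E) = -7 + l
j(s) = -7 + s
V = -1185/593 (V = -2 + 1/(-7 + 600) = -2 + 1/593 = -1185/593 ≈ -1.9983)
(-118679 - 105192)/(-329721) + 409834/V = (-118679 - 105192)/(-329721) + 409834/(-1185/593) = -223871*(-1/329721) + 409834*(-593/1185) = 223871/329721 - 243031562/1185 = -8903593818563/43413265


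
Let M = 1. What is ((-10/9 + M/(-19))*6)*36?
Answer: -4776/19 ≈ -251.37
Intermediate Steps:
((-10/9 + M/(-19))*6)*36 = ((-10/9 + 1/(-19))*6)*36 = ((-10*⅑ + 1*(-1/19))*6)*36 = ((-10/9 - 1/19)*6)*36 = -199/171*6*36 = -398/57*36 = -4776/19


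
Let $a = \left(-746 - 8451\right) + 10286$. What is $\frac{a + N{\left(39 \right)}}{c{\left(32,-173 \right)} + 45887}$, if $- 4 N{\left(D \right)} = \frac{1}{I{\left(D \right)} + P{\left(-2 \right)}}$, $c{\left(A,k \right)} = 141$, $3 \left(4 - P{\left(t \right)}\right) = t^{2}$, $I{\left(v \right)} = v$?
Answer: $\frac{544497}{23014000} \approx 0.023659$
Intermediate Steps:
$P{\left(t \right)} = 4 - \frac{t^{2}}{3}$
$a = 1089$ ($a = -9197 + 10286 = 1089$)
$N{\left(D \right)} = - \frac{1}{4 \left(\frac{8}{3} + D\right)}$ ($N{\left(D \right)} = - \frac{1}{4 \left(D + \left(4 - \frac{\left(-2\right)^{2}}{3}\right)\right)} = - \frac{1}{4 \left(D + \left(4 - \frac{4}{3}\right)\right)} = - \frac{1}{4 \left(D + \frac{8}{3}\right)} = - \frac{1}{4 \left(\frac{8}{3} + D\right)}$)
$\frac{a + N{\left(39 \right)}}{c{\left(32,-173 \right)} + 45887} = \frac{1089 - \frac{3}{32 + 12 \cdot 39}}{141 + 45887} = \frac{1089 - \frac{3}{32 + 468}}{46028} = \left(1089 - \frac{3}{500}\right) \frac{1}{46028} = \frac{544497}{500} \cdot \frac{1}{46028} = \frac{544497}{23014000}$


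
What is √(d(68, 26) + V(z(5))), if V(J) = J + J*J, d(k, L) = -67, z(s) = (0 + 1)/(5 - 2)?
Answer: I*√599/3 ≈ 8.1582*I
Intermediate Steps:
z(s) = ⅓ (z(s) = 1/3 = 1*(⅓) = ⅓)
V(J) = J + J²
√(d(68, 26) + V(z(5))) = √(-67 + (1 + ⅓)/3) = √(-67 + (⅓)*(4/3)) = √(-67 + 4/9) = √(-599/9) = I*√599/3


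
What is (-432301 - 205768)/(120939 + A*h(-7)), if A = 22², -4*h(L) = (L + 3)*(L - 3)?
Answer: -638069/116099 ≈ -5.4959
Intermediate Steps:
h(L) = -(-3 + L)*(3 + L)/4 (h(L) = -(L + 3)*(L - 3)/4 = -(3 + L)*(-3 + L)/4 = -(-3 + L)*(3 + L)/4)
A = 484
(-432301 - 205768)/(120939 + A*h(-7)) = (-432301 - 205768)/(120939 + 484*(9/4 - ¼*(-7)²)) = -638069/(120939 + 484*(9/4 - ¼*49)) = -638069/(120939 + 484*(9/4 - 49/4)) = -638069/(120939 + 484*(-10)) = -638069/(120939 - 4840) = -638069/116099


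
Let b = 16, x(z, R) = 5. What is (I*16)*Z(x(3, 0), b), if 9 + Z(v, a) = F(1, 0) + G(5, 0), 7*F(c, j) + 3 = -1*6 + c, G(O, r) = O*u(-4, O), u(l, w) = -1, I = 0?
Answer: 0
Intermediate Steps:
G(O, r) = -O (G(O, r) = O*(-1) = -O)
F(c, j) = -9/7 + c/7 (F(c, j) = -3/7 + (-1*6 + c)/7 = -3/7 + (-6 + c)/7 = -3/7 + (-6/7 + c/7) = -9/7 + c/7)
Z(v, a) = -106/7 (Z(v, a) = -9 + ((-9/7 + (⅐)*1) - 1*5) = -9 + ((-9/7 + ⅐) - 5) = -9 + (-8/7 - 5) = -9 - 43/7 = -106/7)
(I*16)*Z(x(3, 0), b) = (0*16)*(-106/7) = 0*(-106/7) = 0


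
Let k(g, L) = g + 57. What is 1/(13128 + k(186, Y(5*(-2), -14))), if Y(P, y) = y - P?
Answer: 1/13371 ≈ 7.4789e-5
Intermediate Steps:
k(g, L) = 57 + g
1/(13128 + k(186, Y(5*(-2), -14))) = 1/(13128 + (57 + 186)) = 1/(13128 + 243) = 1/13371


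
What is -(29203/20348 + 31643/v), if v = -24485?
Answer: -71163691/498220780 ≈ -0.14284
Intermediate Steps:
-(29203/20348 + 31643/v) = -(29203/20348 + 31643/(-24485)) = -(29203*(1/20348) + 31643*(-1/24485)) = -(29203/20348 - 31643/24485) = -1*71163691/498220780 = -71163691/498220780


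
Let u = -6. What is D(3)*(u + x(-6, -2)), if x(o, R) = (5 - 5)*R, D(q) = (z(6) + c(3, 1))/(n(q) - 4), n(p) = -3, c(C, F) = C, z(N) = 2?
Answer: 30/7 ≈ 4.2857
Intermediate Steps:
D(q) = -5/7 (D(q) = (2 + 3)/(-3 - 4) = 5/(-7) = 5*(-⅐) = -5/7)
x(o, R) = 0 (x(o, R) = 0*R = 0)
D(3)*(u + x(-6, -2)) = -5*(-6 + 0)/7 = -5/7*(-6) = 30/7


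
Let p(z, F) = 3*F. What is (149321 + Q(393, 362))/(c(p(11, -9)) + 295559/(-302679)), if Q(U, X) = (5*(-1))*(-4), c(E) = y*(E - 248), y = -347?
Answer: 45202384539/28882848016 ≈ 1.5650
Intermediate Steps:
c(E) = 86056 - 347*E (c(E) = -347*(E - 248) = -347*(-248 + E) = 86056 - 347*E)
Q(U, X) = 20 (Q(U, X) = -5*(-4) = 20)
(149321 + Q(393, 362))/(c(p(11, -9)) + 295559/(-302679)) = (149321 + 20)/((86056 - 1041*(-9)) + 295559/(-302679)) = 149341/((86056 - 347*(-27)) + 295559*(-1/302679)) = 149341/((86056 + 9369) - 295559/302679) = 149341/(95425 - 295559/302679) = 149341/(28882848016/302679) = 149341*(302679/28882848016) = 45202384539/28882848016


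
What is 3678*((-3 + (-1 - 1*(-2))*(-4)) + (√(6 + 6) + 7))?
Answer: 7356*√3 ≈ 12741.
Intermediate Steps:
3678*((-3 + (-1 - 1*(-2))*(-4)) + (√(6 + 6) + 7)) = 3678*((-3 + (-1 + 2)*(-4)) + (√12 + 7)) = 3678*((-3 + 1*(-4)) + (2*√3 + 7)) = 3678*((-3 - 4) + (7 + 2*√3)) = 3678*(-7 + (7 + 2*√3)) = 3678*(2*√3) = 7356*√3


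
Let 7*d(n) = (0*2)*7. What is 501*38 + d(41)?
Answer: 19038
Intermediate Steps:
d(n) = 0 (d(n) = ((0*2)*7)/7 = (0*7)/7 = (⅐)*0 = 0)
501*38 + d(41) = 501*38 + 0 = 19038 + 0 = 19038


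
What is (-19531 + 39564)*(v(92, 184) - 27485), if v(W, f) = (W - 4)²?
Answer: -395471453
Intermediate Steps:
v(W, f) = (-4 + W)²
(-19531 + 39564)*(v(92, 184) - 27485) = (-19531 + 39564)*((-4 + 92)² - 27485) = 20033*(88² - 27485) = 20033*(7744 - 27485) = 20033*(-19741) = -395471453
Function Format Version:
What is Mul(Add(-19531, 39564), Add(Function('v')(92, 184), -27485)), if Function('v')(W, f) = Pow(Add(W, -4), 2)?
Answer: -395471453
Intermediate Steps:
Function('v')(W, f) = Pow(Add(-4, W), 2)
Mul(Add(-19531, 39564), Add(Function('v')(92, 184), -27485)) = Mul(Add(-19531, 39564), Add(Pow(Add(-4, 92), 2), -27485)) = Mul(20033, Add(Pow(88, 2), -27485)) = Mul(20033, Add(7744, -27485)) = Mul(20033, -19741) = -395471453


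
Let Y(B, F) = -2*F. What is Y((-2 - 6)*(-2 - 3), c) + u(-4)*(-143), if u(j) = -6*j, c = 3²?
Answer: -3450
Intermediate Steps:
c = 9
Y((-2 - 6)*(-2 - 3), c) + u(-4)*(-143) = -2*9 - 6*(-4)*(-143) = -18 + 24*(-143) = -18 - 3432 = -3450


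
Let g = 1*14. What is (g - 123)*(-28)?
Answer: 3052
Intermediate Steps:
g = 14
(g - 123)*(-28) = (14 - 123)*(-28) = -109*(-28) = 3052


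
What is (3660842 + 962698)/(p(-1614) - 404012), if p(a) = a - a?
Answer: -1155885/101003 ≈ -11.444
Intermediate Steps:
p(a) = 0
(3660842 + 962698)/(p(-1614) - 404012) = (3660842 + 962698)/(0 - 404012) = 4623540/(-404012) = 4623540*(-1/404012) = -1155885/101003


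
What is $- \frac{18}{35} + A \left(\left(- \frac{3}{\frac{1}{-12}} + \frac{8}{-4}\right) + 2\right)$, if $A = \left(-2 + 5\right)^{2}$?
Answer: $\frac{11322}{35} \approx 323.49$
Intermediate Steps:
$A = 9$ ($A = 3^{2} = 9$)
$- \frac{18}{35} + A \left(\left(- \frac{3}{\frac{1}{-12}} + \frac{8}{-4}\right) + 2\right) = - \frac{18}{35} + 9 \left(\left(- \frac{3}{\frac{1}{-12}} + \frac{8}{-4}\right) + 2\right) = \left(-18\right) \frac{1}{35} + 9 \left(\left(- \frac{3}{- \frac{1}{12}} + 8 \left(- \frac{1}{4}\right)\right) + 2\right) = - \frac{18}{35} + 9 \left(\left(\left(-3\right) \left(-12\right) - 2\right) + 2\right) = - \frac{18}{35} + 9 \left(\left(36 - 2\right) + 2\right) = - \frac{18}{35} + 9 \left(34 + 2\right) = - \frac{18}{35} + 9 \cdot 36 = - \frac{18}{35} + 324 = \frac{11322}{35}$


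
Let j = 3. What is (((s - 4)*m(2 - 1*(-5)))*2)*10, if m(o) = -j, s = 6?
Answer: -120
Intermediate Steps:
m(o) = -3 (m(o) = -1*3 = -3)
(((s - 4)*m(2 - 1*(-5)))*2)*10 = (((6 - 4)*(-3))*2)*10 = ((2*(-3))*2)*10 = -6*2*10 = -12*10 = -120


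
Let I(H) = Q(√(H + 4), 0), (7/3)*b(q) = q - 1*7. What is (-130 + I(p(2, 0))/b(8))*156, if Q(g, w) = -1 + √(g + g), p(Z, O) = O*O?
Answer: -19916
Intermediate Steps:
b(q) = -3 + 3*q/7 (b(q) = 3*(q - 1*7)/7 = 3*(q - 7)/7 = 3*(-7 + q)/7 = -3 + 3*q/7)
p(Z, O) = O²
Q(g, w) = -1 + √2*√g (Q(g, w) = -1 + √(2*g) = -1 + √2*√g)
I(H) = -1 + √2*(4 + H)^(¼) (I(H) = -1 + √2*√(√(H + 4)) = -1 + √2*√(√(4 + H)) = -1 + √2*(4 + H)^(¼))
(-130 + I(p(2, 0))/b(8))*156 = (-130 + (-1 + √2*(4 + 0²)^(¼))/(-3 + (3/7)*8))*156 = (-130 + (-1 + √2*(4 + 0)^(¼))/(-3 + 24/7))*156 = (-130 + (-1 + √2*4^(¼))/(3/7))*156 = (-130 + (-1 + √2*√2)*(7/3))*156 = (-130 + (-1 + 2)*(7/3))*156 = (-130 + 1*(7/3))*156 = (-130 + 7/3)*156 = -383/3*156 = -19916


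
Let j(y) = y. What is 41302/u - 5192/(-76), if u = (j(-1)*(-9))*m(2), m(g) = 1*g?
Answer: 404051/171 ≈ 2362.9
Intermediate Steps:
m(g) = g
u = 18 (u = -1*(-9)*2 = 9*2 = 18)
41302/u - 5192/(-76) = 41302/18 - 5192/(-76) = 41302*(1/18) - 5192*(-1/76) = 20651/9 + 1298/19 = 404051/171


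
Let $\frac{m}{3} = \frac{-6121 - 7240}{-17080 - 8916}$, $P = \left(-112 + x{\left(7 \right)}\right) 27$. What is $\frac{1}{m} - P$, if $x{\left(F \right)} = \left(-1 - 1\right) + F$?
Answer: $\frac{115825783}{40083} \approx 2889.6$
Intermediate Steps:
$x{\left(F \right)} = -2 + F$
$P = -2889$ ($P = \left(-112 + \left(-2 + 7\right)\right) 27 = \left(-112 + 5\right) 27 = \left(-107\right) 27 = -2889$)
$m = \frac{40083}{25996}$ ($m = 3 \frac{-6121 - 7240}{-17080 - 8916} = 3 \left(- \frac{13361}{-25996}\right) = 3 \left(\left(-13361\right) \left(- \frac{1}{25996}\right)\right) = 3 \cdot \frac{13361}{25996} = \frac{40083}{25996} \approx 1.5419$)
$\frac{1}{m} - P = \frac{1}{\frac{40083}{25996}} - -2889 = \frac{25996}{40083} + 2889 = \frac{115825783}{40083}$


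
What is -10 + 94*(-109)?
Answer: -10256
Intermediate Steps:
-10 + 94*(-109) = -10 - 10246 = -10256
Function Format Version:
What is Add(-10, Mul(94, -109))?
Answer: -10256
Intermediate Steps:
Add(-10, Mul(94, -109)) = Add(-10, -10246) = -10256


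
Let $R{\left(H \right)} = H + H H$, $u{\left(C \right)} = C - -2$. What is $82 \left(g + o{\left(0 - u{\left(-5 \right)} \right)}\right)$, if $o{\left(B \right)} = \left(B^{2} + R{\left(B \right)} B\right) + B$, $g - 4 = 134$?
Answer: $15252$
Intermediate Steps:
$u{\left(C \right)} = 2 + C$ ($u{\left(C \right)} = C + 2 = 2 + C$)
$g = 138$ ($g = 4 + 134 = 138$)
$R{\left(H \right)} = H + H^{2}$
$o{\left(B \right)} = B + B^{2} + B^{2} \left(1 + B\right)$ ($o{\left(B \right)} = \left(B^{2} + B \left(1 + B\right) B\right) + B = \left(B^{2} + B^{2} \left(1 + B\right)\right) + B = B + B^{2} + B^{2} \left(1 + B\right)$)
$82 \left(g + o{\left(0 - u{\left(-5 \right)} \right)}\right) = 82 \left(138 + \left(0 - \left(2 - 5\right)\right) \left(1 + \left(0 - \left(2 - 5\right)\right) + \left(0 - \left(2 - 5\right)\right) \left(1 + \left(0 - \left(2 - 5\right)\right)\right)\right)\right) = 82 \left(138 + \left(0 - -3\right) \left(1 + \left(0 - -3\right) + \left(0 - -3\right) \left(1 + \left(0 - -3\right)\right)\right)\right) = 82 \left(138 + \left(0 + 3\right) \left(1 + \left(0 + 3\right) + \left(0 + 3\right) \left(1 + \left(0 + 3\right)\right)\right)\right) = 82 \left(138 + 3 \left(1 + 3 + 3 \left(1 + 3\right)\right)\right) = 82 \left(138 + 3 \left(1 + 3 + 3 \cdot 4\right)\right) = 82 \left(138 + 3 \left(1 + 3 + 12\right)\right) = 82 \left(138 + 3 \cdot 16\right) = 82 \left(138 + 48\right) = 82 \cdot 186 = 15252$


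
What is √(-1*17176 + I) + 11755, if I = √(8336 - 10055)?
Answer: 11755 + √(-17176 + 3*I*√191) ≈ 11755.0 + 131.06*I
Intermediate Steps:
I = 3*I*√191 (I = √(-1719) = 3*I*√191 ≈ 41.461*I)
√(-1*17176 + I) + 11755 = √(-1*17176 + 3*I*√191) + 11755 = √(-17176 + 3*I*√191) + 11755 = 11755 + √(-17176 + 3*I*√191)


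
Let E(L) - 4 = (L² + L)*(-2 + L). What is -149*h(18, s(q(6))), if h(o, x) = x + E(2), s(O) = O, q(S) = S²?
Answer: -5960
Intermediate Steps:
E(L) = 4 + (-2 + L)*(L + L²) (E(L) = 4 + (L² + L)*(-2 + L) = 4 + (L + L²)*(-2 + L) = 4 + (-2 + L)*(L + L²))
h(o, x) = 4 + x (h(o, x) = x + (4 + 2³ - 1*2² - 2*2) = x + (4 + 8 - 1*4 - 4) = x + (4 + 8 - 4 - 4) = x + 4 = 4 + x)
-149*h(18, s(q(6))) = -149*(4 + 6²) = -149*(4 + 36) = -149*40 = -5960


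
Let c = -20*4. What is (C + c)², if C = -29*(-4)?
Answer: 1296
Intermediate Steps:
C = 116
c = -80
(C + c)² = (116 - 80)² = 36² = 1296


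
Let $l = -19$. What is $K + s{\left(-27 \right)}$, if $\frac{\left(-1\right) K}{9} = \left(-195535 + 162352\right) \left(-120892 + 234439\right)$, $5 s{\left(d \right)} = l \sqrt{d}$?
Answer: $33910470909 - \frac{57 i \sqrt{3}}{5} \approx 3.391 \cdot 10^{10} - 19.745 i$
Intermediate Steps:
$s{\left(d \right)} = - \frac{19 \sqrt{d}}{5}$ ($s{\left(d \right)} = \frac{\left(-19\right) \sqrt{d}}{5} = - \frac{19 \sqrt{d}}{5}$)
$K = 33910470909$ ($K = - 9 \left(-195535 + 162352\right) \left(-120892 + 234439\right) = - 9 \left(\left(-33183\right) 113547\right) = \left(-9\right) \left(-3767830101\right) = 33910470909$)
$K + s{\left(-27 \right)} = 33910470909 - \frac{19 \sqrt{-27}}{5} = 33910470909 - \frac{19 \cdot 3 i \sqrt{3}}{5} = 33910470909 - \frac{57 i \sqrt{3}}{5}$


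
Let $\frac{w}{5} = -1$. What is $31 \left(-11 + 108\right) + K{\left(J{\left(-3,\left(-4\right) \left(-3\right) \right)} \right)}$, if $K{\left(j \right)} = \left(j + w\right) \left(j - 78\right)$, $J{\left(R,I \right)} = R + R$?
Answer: $3931$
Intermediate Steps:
$w = -5$ ($w = 5 \left(-1\right) = -5$)
$J{\left(R,I \right)} = 2 R$
$K{\left(j \right)} = \left(-78 + j\right) \left(-5 + j\right)$ ($K{\left(j \right)} = \left(j - 5\right) \left(j - 78\right) = \left(-5 + j\right) \left(-78 + j\right) = \left(-78 + j\right) \left(-5 + j\right)$)
$31 \left(-11 + 108\right) + K{\left(J{\left(-3,\left(-4\right) \left(-3\right) \right)} \right)} = 31 \left(-11 + 108\right) + \left(390 + \left(2 \left(-3\right)\right)^{2} - 83 \cdot 2 \left(-3\right)\right) = 31 \cdot 97 + \left(390 + \left(-6\right)^{2} - -498\right) = 3007 + \left(390 + 36 + 498\right) = 3007 + 924 = 3931$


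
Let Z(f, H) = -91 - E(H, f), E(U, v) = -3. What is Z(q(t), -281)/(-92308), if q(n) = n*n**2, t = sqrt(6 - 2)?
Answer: 22/23077 ≈ 0.00095333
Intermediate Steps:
t = 2 (t = sqrt(4) = 2)
q(n) = n**3
Z(f, H) = -88 (Z(f, H) = -91 - 1*(-3) = -91 + 3 = -88)
Z(q(t), -281)/(-92308) = -88/(-92308) = -88*(-1/92308) = 22/23077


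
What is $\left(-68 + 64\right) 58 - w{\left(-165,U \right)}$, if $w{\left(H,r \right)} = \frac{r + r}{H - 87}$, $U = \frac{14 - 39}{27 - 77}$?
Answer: $- \frac{58463}{252} \approx -232.0$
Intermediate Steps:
$U = \frac{1}{2}$ ($U = - \frac{25}{-50} = \left(-25\right) \left(- \frac{1}{50}\right) = \frac{1}{2} \approx 0.5$)
$w{\left(H,r \right)} = \frac{2 r}{-87 + H}$
$\left(-68 + 64\right) 58 - w{\left(-165,U \right)} = \left(-68 + 64\right) 58 - 2 \cdot \frac{1}{2} \frac{1}{-87 - 165} = \left(-4\right) 58 - 2 \cdot \frac{1}{2} \frac{1}{-252} = -232 - 2 \cdot \frac{1}{2} \left(- \frac{1}{252}\right) = -232 - - \frac{1}{252} = -232 + \frac{1}{252} = - \frac{58463}{252}$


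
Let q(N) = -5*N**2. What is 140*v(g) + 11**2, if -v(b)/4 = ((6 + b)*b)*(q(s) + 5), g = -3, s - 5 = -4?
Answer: 121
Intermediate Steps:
s = 1 (s = 5 - 4 = 1)
v(b) = 0 (v(b) = -4*(6 + b)*b*(-5*1**2 + 5) = -4*b*(6 + b)*(-5*1 + 5) = -4*b*(6 + b)*(-5 + 5) = -4*b*(6 + b)*0 = -4*0 = 0)
140*v(g) + 11**2 = 140*0 + 11**2 = 0 + 121 = 121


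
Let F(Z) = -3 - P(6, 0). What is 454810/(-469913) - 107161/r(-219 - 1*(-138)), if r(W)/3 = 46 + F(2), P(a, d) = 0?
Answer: -50415017483/60618777 ≈ -831.67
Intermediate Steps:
F(Z) = -3 (F(Z) = -3 - 1*0 = -3 + 0 = -3)
r(W) = 129 (r(W) = 3*(46 - 3) = 3*43 = 129)
454810/(-469913) - 107161/r(-219 - 1*(-138)) = 454810/(-469913) - 107161/129 = 454810*(-1/469913) - 107161*1/129 = -454810/469913 - 107161/129 = -50415017483/60618777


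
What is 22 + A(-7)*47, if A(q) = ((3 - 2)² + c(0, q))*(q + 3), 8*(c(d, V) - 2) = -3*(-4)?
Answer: -824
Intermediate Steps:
c(d, V) = 7/2 (c(d, V) = 2 + (-3*(-4))/8 = 2 + (⅛)*12 = 2 + 3/2 = 7/2)
A(q) = 27/2 + 9*q/2 (A(q) = ((3 - 2)² + 7/2)*(q + 3) = (1² + 7/2)*(3 + q) = (1 + 7/2)*(3 + q) = 9*(3 + q)/2 = 27/2 + 9*q/2)
22 + A(-7)*47 = 22 + (27/2 + (9/2)*(-7))*47 = 22 + (27/2 - 63/2)*47 = 22 - 18*47 = 22 - 846 = -824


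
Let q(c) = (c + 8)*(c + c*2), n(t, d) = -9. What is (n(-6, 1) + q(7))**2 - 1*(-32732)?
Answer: 126368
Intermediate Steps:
q(c) = 3*c*(8 + c) (q(c) = (8 + c)*(c + 2*c) = (8 + c)*(3*c) = 3*c*(8 + c))
(n(-6, 1) + q(7))**2 - 1*(-32732) = (-9 + 3*7*(8 + 7))**2 - 1*(-32732) = (-9 + 3*7*15)**2 + 32732 = (-9 + 315)**2 + 32732 = 306**2 + 32732 = 93636 + 32732 = 126368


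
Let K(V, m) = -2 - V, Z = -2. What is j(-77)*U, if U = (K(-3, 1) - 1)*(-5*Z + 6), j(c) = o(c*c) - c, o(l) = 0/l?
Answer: 0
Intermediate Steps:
o(l) = 0
j(c) = -c (j(c) = 0 - c = -c)
U = 0 (U = ((-2 - 1*(-3)) - 1)*(-5*(-2) + 6) = ((-2 + 3) - 1)*(10 + 6) = (1 - 1)*16 = 0*16 = 0)
j(-77)*U = -1*(-77)*0 = 77*0 = 0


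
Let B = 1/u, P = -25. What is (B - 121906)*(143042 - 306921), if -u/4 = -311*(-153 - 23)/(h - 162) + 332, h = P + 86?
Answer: 1694439898897405/84816 ≈ 1.9978e+10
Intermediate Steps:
h = 61 (h = -25 + 86 = 61)
u = 84816/101 (u = -4*(-311*(-153 - 23)/(61 - 162) + 332) = -4*(-(-54736)/(-101) + 332) = -4*(-(-54736)*(-1)/101 + 332) = -4*(-311*176/101 + 332) = -4*(-54736/101 + 332) = -4*(-21204/101) = 84816/101 ≈ 839.76)
B = 101/84816 (B = 1/(84816/101) = 101/84816 ≈ 0.0011908)
(B - 121906)*(143042 - 306921) = (101/84816 - 121906)*(143042 - 306921) = -10339579195/84816*(-163879) = 1694439898897405/84816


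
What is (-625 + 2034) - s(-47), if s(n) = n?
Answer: 1456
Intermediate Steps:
(-625 + 2034) - s(-47) = (-625 + 2034) - 1*(-47) = 1409 + 47 = 1456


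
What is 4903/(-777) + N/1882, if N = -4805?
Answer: -12960931/1462314 ≈ -8.8633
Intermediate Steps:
4903/(-777) + N/1882 = 4903/(-777) - 4805/1882 = 4903*(-1/777) - 4805*1/1882 = -4903/777 - 4805/1882 = -12960931/1462314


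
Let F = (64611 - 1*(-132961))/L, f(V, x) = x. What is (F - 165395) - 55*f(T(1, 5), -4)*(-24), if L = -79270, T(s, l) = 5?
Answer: -6764802411/39635 ≈ -1.7068e+5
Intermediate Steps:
F = -98786/39635 (F = (64611 - 1*(-132961))/(-79270) = (64611 + 132961)*(-1/79270) = 197572*(-1/79270) = -98786/39635 ≈ -2.4924)
(F - 165395) - 55*f(T(1, 5), -4)*(-24) = (-98786/39635 - 165395) - 55*(-4)*(-24) = -6555529611/39635 + 220*(-24) = -6555529611/39635 - 5280 = -6764802411/39635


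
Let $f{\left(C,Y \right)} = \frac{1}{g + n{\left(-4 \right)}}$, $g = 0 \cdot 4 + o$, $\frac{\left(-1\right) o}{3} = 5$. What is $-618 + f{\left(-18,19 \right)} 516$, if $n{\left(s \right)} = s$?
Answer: $- \frac{12258}{19} \approx -645.16$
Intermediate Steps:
$o = -15$ ($o = \left(-3\right) 5 = -15$)
$g = -15$ ($g = 0 \cdot 4 - 15 = 0 - 15 = -15$)
$f{\left(C,Y \right)} = - \frac{1}{19}$ ($f{\left(C,Y \right)} = \frac{1}{-15 - 4} = \frac{1}{-19} = - \frac{1}{19}$)
$-618 + f{\left(-18,19 \right)} 516 = -618 - \frac{516}{19} = - \frac{12258}{19}$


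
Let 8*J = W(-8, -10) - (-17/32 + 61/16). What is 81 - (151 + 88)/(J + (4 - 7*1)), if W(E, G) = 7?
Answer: 113753/649 ≈ 175.27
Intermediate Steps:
J = 119/256 (J = (7 - (-17/32 + 61/16))/8 = (7 - 1*105/32)/8 = (7 - 105/32)/8 = (⅛)*(119/32) = 119/256 ≈ 0.46484)
81 - (151 + 88)/(J + (4 - 7*1)) = 81 - (151 + 88)/(119/256 + (4 - 7*1)) = 81 - 239/(119/256 + (4 - 7)) = 81 - 239/(119/256 - 3) = 81 - 239/(-649/256) = 81 - 239*(-256)/649 = 81 - 1*(-61184/649) = 81 + 61184/649 = 113753/649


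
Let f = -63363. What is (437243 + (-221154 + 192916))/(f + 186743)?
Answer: 81801/24676 ≈ 3.3150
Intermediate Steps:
(437243 + (-221154 + 192916))/(f + 186743) = (437243 + (-221154 + 192916))/(-63363 + 186743) = (437243 - 28238)/123380 = 409005*(1/123380) = 81801/24676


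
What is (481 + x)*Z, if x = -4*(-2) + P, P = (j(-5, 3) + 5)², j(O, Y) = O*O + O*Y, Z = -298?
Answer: -212772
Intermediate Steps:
j(O, Y) = O² + O*Y
P = 225 (P = (-5*(-5 + 3) + 5)² = (-5*(-2) + 5)² = (10 + 5)² = 15² = 225)
x = 233 (x = -4*(-2) + 225 = 8 + 225 = 233)
(481 + x)*Z = (481 + 233)*(-298) = 714*(-298) = -212772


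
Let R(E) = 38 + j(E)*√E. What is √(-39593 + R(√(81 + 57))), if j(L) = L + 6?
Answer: √(-39555 + 138^(¼)*(6 + √138)) ≈ 198.73*I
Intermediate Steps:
j(L) = 6 + L
R(E) = 38 + √E*(6 + E) (R(E) = 38 + (6 + E)*√E = 38 + √E*(6 + E))
√(-39593 + R(√(81 + 57))) = √(-39593 + (38 + √(√(81 + 57))*(6 + √(81 + 57)))) = √(-39593 + (38 + √(√138)*(6 + √138))) = √(-39593 + (38 + 138^(¼)*(6 + √138))) = √(-39555 + 138^(¼)*(6 + √138))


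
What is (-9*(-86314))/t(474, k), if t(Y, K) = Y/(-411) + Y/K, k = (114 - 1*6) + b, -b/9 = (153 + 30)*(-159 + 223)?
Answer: -1867761593100/2783723 ≈ -6.7096e+5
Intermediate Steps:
b = -105408 (b = -9*(153 + 30)*(-159 + 223) = -1647*64 = -9*11712 = -105408)
k = -105300 (k = (114 - 1*6) - 105408 = (114 - 6) - 105408 = 108 - 105408 = -105300)
t(Y, K) = -Y/411 + Y/K (t(Y, K) = Y*(-1/411) + Y/K = -Y/411 + Y/K)
(-9*(-86314))/t(474, k) = (-9*(-86314))/(-1/411*474 + 474/(-105300)) = 776826/(-158/137 + 474*(-1/105300)) = 776826/(-158/137 - 79/17550) = 776826/(-2783723/2404350) = 776826*(-2404350/2783723) = -1867761593100/2783723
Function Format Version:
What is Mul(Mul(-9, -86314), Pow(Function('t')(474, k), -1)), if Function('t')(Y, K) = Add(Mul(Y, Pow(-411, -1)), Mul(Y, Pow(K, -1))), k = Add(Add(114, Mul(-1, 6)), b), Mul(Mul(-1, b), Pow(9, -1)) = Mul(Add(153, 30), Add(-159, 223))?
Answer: Rational(-1867761593100, 2783723) ≈ -6.7096e+5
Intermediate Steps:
b = -105408 (b = Mul(-9, Mul(Add(153, 30), Add(-159, 223))) = Mul(-9, Mul(183, 64)) = Mul(-9, 11712) = -105408)
k = -105300 (k = Add(Add(114, Mul(-1, 6)), -105408) = Add(Add(114, -6), -105408) = Add(108, -105408) = -105300)
Function('t')(Y, K) = Add(Mul(Rational(-1, 411), Y), Mul(Y, Pow(K, -1))) (Function('t')(Y, K) = Add(Mul(Y, Rational(-1, 411)), Mul(Y, Pow(K, -1))) = Add(Mul(Rational(-1, 411), Y), Mul(Y, Pow(K, -1))))
Mul(Mul(-9, -86314), Pow(Function('t')(474, k), -1)) = Mul(Mul(-9, -86314), Pow(Add(Mul(Rational(-1, 411), 474), Mul(474, Pow(-105300, -1))), -1)) = Mul(776826, Pow(Add(Rational(-158, 137), Mul(474, Rational(-1, 105300))), -1)) = Mul(776826, Pow(Add(Rational(-158, 137), Rational(-79, 17550)), -1)) = Mul(776826, Pow(Rational(-2783723, 2404350), -1)) = Mul(776826, Rational(-2404350, 2783723)) = Rational(-1867761593100, 2783723)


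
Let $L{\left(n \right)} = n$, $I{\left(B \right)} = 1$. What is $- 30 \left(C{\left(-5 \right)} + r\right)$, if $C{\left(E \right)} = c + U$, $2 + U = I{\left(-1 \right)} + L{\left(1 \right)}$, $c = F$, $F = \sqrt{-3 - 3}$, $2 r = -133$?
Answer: $1995 - 30 i \sqrt{6} \approx 1995.0 - 73.485 i$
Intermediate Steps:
$r = - \frac{133}{2}$ ($r = \frac{1}{2} \left(-133\right) = - \frac{133}{2} \approx -66.5$)
$F = i \sqrt{6}$ ($F = \sqrt{-6} = i \sqrt{6} \approx 2.4495 i$)
$c = i \sqrt{6} \approx 2.4495 i$
$U = 0$ ($U = -2 + \left(1 + 1\right) = -2 + 2 = 0$)
$C{\left(E \right)} = i \sqrt{6}$ ($C{\left(E \right)} = i \sqrt{6} + 0 = i \sqrt{6}$)
$- 30 \left(C{\left(-5 \right)} + r\right) = - 30 \left(i \sqrt{6} - \frac{133}{2}\right) = - 30 \left(- \frac{133}{2} + i \sqrt{6}\right) = 1995 - 30 i \sqrt{6}$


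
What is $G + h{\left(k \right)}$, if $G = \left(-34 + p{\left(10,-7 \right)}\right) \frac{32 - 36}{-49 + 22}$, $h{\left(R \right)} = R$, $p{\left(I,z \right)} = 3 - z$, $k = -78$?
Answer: $- \frac{734}{9} \approx -81.556$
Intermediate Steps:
$G = - \frac{32}{9}$ ($G = \left(-34 + \left(3 - -7\right)\right) \frac{32 - 36}{-49 + 22} = \left(-34 + \left(3 + 7\right)\right) \left(- \frac{4}{-27}\right) = \left(-34 + 10\right) \left(\left(-4\right) \left(- \frac{1}{27}\right)\right) = \left(-24\right) \frac{4}{27} = - \frac{32}{9} \approx -3.5556$)
$G + h{\left(k \right)} = - \frac{32}{9} - 78 = - \frac{734}{9}$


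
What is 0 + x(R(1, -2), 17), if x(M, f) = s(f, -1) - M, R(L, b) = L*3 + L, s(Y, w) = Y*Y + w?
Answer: 284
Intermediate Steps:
s(Y, w) = w + Y² (s(Y, w) = Y² + w = w + Y²)
R(L, b) = 4*L (R(L, b) = 3*L + L = 4*L)
x(M, f) = -1 + f² - M (x(M, f) = (-1 + f²) - M = -1 + f² - M)
0 + x(R(1, -2), 17) = 0 + (-1 + 17² - 4) = 0 + (-1 + 289 - 1*4) = 0 + (-1 + 289 - 4) = 0 + 284 = 284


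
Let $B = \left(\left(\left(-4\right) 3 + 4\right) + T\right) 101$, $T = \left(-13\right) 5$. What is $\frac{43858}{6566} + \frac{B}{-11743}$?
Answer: $\frac{281717806}{38552269} \approx 7.3074$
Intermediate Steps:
$T = -65$
$B = -7373$ ($B = \left(\left(\left(-4\right) 3 + 4\right) - 65\right) 101 = \left(\left(-12 + 4\right) - 65\right) 101 = \left(-8 - 65\right) 101 = \left(-73\right) 101 = -7373$)
$\frac{43858}{6566} + \frac{B}{-11743} = \frac{43858}{6566} - \frac{7373}{-11743} = 43858 \cdot \frac{1}{6566} - - \frac{7373}{11743} = \frac{21929}{3283} + \frac{7373}{11743} = \frac{281717806}{38552269}$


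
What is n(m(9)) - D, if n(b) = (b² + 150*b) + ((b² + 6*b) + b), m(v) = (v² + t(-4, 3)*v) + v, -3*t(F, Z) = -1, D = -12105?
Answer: 44004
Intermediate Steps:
t(F, Z) = ⅓ (t(F, Z) = -⅓*(-1) = ⅓)
m(v) = v² + 4*v/3 (m(v) = (v² + v/3) + v = v² + 4*v/3)
n(b) = 2*b² + 157*b (n(b) = (b² + 150*b) + (b² + 7*b) = 2*b² + 157*b)
n(m(9)) - D = ((⅓)*9*(4 + 3*9))*(157 + 2*((⅓)*9*(4 + 3*9))) - 1*(-12105) = ((⅓)*9*(4 + 27))*(157 + 2*((⅓)*9*(4 + 27))) + 12105 = ((⅓)*9*31)*(157 + 2*((⅓)*9*31)) + 12105 = 93*(157 + 2*93) + 12105 = 93*(157 + 186) + 12105 = 93*343 + 12105 = 31899 + 12105 = 44004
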